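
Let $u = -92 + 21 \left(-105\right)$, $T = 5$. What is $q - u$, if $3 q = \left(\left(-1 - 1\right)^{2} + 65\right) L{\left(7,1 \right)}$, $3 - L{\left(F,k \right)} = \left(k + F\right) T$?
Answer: $1446$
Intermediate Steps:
$u = -2297$ ($u = -92 - 2205 = -2297$)
$L{\left(F,k \right)} = 3 - 5 F - 5 k$ ($L{\left(F,k \right)} = 3 - \left(k + F\right) 5 = 3 - \left(F + k\right) 5 = 3 - \left(5 F + 5 k\right) = 3 - 5 F - 5 k$)
$q = -851$ ($q = \frac{\left(\left(-1 - 1\right)^{2} + 65\right) \left(3 - 35 - 5\right)}{3} = \frac{\left(\left(-2\right)^{2} + 65\right) \left(3 - 35 - 5\right)}{3} = \frac{\left(4 + 65\right) \left(-37\right)}{3} = \frac{69 \left(-37\right)}{3} = \frac{1}{3} \left(-2553\right) = -851$)
$q - u = -851 - -2297 = -851 + 2297 = 1446$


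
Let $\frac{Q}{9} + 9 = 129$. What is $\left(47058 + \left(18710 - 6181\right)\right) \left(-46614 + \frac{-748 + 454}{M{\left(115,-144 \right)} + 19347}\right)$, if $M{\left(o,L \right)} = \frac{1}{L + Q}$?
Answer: $- \frac{50298790098148482}{18108793} \approx -2.7776 \cdot 10^{9}$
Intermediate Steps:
$Q = 1080$ ($Q = -81 + 9 \cdot 129 = -81 + 1161 = 1080$)
$M{\left(o,L \right)} = \frac{1}{1080 + L}$ ($M{\left(o,L \right)} = \frac{1}{L + 1080} = \frac{1}{1080 + L}$)
$\left(47058 + \left(18710 - 6181\right)\right) \left(-46614 + \frac{-748 + 454}{M{\left(115,-144 \right)} + 19347}\right) = \left(47058 + \left(18710 - 6181\right)\right) \left(-46614 + \frac{-748 + 454}{\frac{1}{1080 - 144} + 19347}\right) = \left(47058 + 12529\right) \left(-46614 - \frac{294}{\frac{1}{936} + 19347}\right) = 59587 \left(-46614 - \frac{294}{\frac{1}{936} + 19347}\right) = 59587 \left(-46614 - \frac{294}{\frac{18108793}{936}}\right) = 59587 \left(-46614 - \frac{275184}{18108793}\right) = 59587 \left(- \frac{844123552086}{18108793}\right) = - \frac{50298790098148482}{18108793}$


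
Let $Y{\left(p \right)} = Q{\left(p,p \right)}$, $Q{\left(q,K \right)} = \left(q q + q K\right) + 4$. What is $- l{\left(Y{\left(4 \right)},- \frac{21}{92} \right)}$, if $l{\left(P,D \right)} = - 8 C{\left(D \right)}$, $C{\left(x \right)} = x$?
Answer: $- \frac{42}{23} \approx -1.8261$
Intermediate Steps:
$Q{\left(q,K \right)} = 4 + q^{2} + K q$ ($Q{\left(q,K \right)} = \left(q^{2} + K q\right) + 4 = 4 + q^{2} + K q$)
$Y{\left(p \right)} = 4 + 2 p^{2}$ ($Y{\left(p \right)} = 4 + p^{2} + p p = 4 + p^{2} + p^{2} = 4 + 2 p^{2}$)
$l{\left(P,D \right)} = - 8 D$
$- l{\left(Y{\left(4 \right)},- \frac{21}{92} \right)} = - \left(-8\right) \left(- \frac{21}{92}\right) = - \left(-8\right) \left(\left(-21\right) \frac{1}{92}\right) = - \frac{\left(-8\right) \left(-21\right)}{92} = \left(-1\right) \frac{42}{23} = - \frac{42}{23}$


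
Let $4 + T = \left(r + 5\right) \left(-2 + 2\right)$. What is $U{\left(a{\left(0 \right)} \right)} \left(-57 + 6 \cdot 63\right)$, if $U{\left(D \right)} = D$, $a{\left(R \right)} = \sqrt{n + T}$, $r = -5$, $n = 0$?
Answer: $642 i \approx 642.0 i$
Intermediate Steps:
$T = -4$ ($T = -4 + \left(-5 + 5\right) \left(-2 + 2\right) = -4 + 0 \cdot 0 = -4 + 0 = -4$)
$a{\left(R \right)} = 2 i$ ($a{\left(R \right)} = \sqrt{0 - 4} = \sqrt{-4} = 2 i$)
$U{\left(a{\left(0 \right)} \right)} \left(-57 + 6 \cdot 63\right) = 2 i \left(-57 + 6 \cdot 63\right) = 2 i \left(-57 + 378\right) = 2 i 321 = 642 i$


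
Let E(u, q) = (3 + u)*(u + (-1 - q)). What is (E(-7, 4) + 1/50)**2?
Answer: 5764801/2500 ≈ 2305.9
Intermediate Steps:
E(u, q) = (3 + u)*(-1 + u - q)
(E(-7, 4) + 1/50)**2 = ((-3 + (-7)**2 - 3*4 + 2*(-7) - 1*4*(-7)) + 1/50)**2 = ((-3 + 49 - 12 - 14 + 28) + 1/50)**2 = (48 + 1/50)**2 = (2401/50)**2 = 5764801/2500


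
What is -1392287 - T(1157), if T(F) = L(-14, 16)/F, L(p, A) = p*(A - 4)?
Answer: -1610875891/1157 ≈ -1.3923e+6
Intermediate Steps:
L(p, A) = p*(-4 + A)
T(F) = -168/F (T(F) = (-14*(-4 + 16))/F = (-14*12)/F = -168/F)
-1392287 - T(1157) = -1392287 - (-168)/1157 = -1392287 - 1*(-168/1157) = -1392287 + 168/1157 = -1610875891/1157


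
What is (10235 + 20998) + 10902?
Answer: 42135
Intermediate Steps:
(10235 + 20998) + 10902 = 31233 + 10902 = 42135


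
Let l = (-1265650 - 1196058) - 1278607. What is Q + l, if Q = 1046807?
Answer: -2693508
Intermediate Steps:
l = -3740315 (l = -2461708 - 1278607 = -3740315)
Q + l = 1046807 - 3740315 = -2693508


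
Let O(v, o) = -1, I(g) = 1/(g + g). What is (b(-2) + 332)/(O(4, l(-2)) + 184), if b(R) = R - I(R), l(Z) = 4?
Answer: 1321/732 ≈ 1.8046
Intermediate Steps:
I(g) = 1/(2*g)
b(R) = R - 1/(2*R)
(b(-2) + 332)/(O(4, l(-2)) + 184) = ((-2 - 1/2/(-2)) + 332)/(-1 + 184) = ((-2 - 1/2*(-1/2)) + 332)/183 = ((-2 + 1/4) + 332)*(1/183) = (-7/4 + 332)*(1/183) = (1321/4)*(1/183) = 1321/732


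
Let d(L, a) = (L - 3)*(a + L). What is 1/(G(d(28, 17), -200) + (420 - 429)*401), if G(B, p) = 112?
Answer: -1/3497 ≈ -0.00028596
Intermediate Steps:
d(L, a) = (-3 + L)*(L + a)
1/(G(d(28, 17), -200) + (420 - 429)*401) = 1/(112 + (420 - 429)*401) = 1/(112 - 9*401) = 1/(112 - 3609) = 1/(-3497) = -1/3497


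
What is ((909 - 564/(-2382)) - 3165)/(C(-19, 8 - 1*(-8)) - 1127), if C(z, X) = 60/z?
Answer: 17015222/8524781 ≈ 1.9960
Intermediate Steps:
((909 - 564/(-2382)) - 3165)/(C(-19, 8 - 1*(-8)) - 1127) = ((909 - 564/(-2382)) - 3165)/(60/(-19) - 1127) = ((909 - 564*(-1)/2382) - 3165)/(60*(-1/19) - 1127) = ((909 - 1*(-94/397)) - 3165)/(-60/19 - 1127) = ((909 + 94/397) - 3165)/(-21473/19) = (360967/397 - 3165)*(-19/21473) = -895538/397*(-19/21473) = 17015222/8524781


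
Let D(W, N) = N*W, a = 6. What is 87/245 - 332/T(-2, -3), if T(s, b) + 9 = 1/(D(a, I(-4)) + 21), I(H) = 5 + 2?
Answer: 2586831/69335 ≈ 37.309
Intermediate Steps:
I(H) = 7
T(s, b) = -566/63 (T(s, b) = -9 + 1/(7*6 + 21) = -9 + 1/(42 + 21) = -9 + 1/63 = -566/63)
87/245 - 332/T(-2, -3) = 87/245 - 332/(-566/63) = 87*(1/245) - 332*(-63/566) = 87/245 + 10458/283 = 2586831/69335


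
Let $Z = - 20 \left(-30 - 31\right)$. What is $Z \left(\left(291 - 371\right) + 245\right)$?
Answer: $201300$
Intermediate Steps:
$Z = 1220$ ($Z = \left(-20\right) \left(-61\right) = 1220$)
$Z \left(\left(291 - 371\right) + 245\right) = 1220 \left(\left(291 - 371\right) + 245\right) = 1220 \left(-80 + 245\right) = 1220 \cdot 165 = 201300$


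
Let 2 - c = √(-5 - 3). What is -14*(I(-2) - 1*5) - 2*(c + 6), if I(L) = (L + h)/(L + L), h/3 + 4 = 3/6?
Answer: 41/4 + 4*I*√2 ≈ 10.25 + 5.6569*I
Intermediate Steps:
h = -21/2 (h = -12 + 3*(3/6) = -12 + 3*(3*(⅙)) = -12 + 3*(½) = -12 + 3/2 = -21/2 ≈ -10.500)
I(L) = (-21/2 + L)/(2*L) (I(L) = (L - 21/2)/(L + L) = (-21/2 + L)/((2*L)) = (-21/2 + L)*(1/(2*L)) = (-21/2 + L)/(2*L))
c = 2 - 2*I*√2 (c = 2 - √(-5 - 3) = 2 - √(-8) = 2 - 2*I*√2 ≈ 2.0 - 2.8284*I)
-14*(I(-2) - 1*5) - 2*(c + 6) = -14*((¼)*(-21 + 2*(-2))/(-2) - 1*5) - 2*((2 - 2*I*√2) + 6) = -14*((¼)*(-½)*(-21 - 4) - 5) - 2*(8 - 2*I*√2) = -14*((¼)*(-½)*(-25) - 5) + (-16 + 4*I*√2) = -14*(25/8 - 5) + (-16 + 4*I*√2) = -14*(-15/8) + (-16 + 4*I*√2) = 105/4 + (-16 + 4*I*√2) = 41/4 + 4*I*√2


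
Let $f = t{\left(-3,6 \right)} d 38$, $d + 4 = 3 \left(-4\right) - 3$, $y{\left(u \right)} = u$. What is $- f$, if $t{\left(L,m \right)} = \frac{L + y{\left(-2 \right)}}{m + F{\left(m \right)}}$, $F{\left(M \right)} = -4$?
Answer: $-1805$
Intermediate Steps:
$t{\left(L,m \right)} = \frac{-2 + L}{-4 + m}$ ($t{\left(L,m \right)} = \frac{L - 2}{m - 4} = \frac{-2 + L}{-4 + m}$)
$d = -19$ ($d = -4 + \left(3 \left(-4\right) - 3\right) = -4 - 15 = -19$)
$f = 1805$ ($f = \frac{-2 - 3}{-4 + 6} \left(-19\right) 38 = \frac{1}{2} \left(-5\right) \left(-19\right) 38 = \left(- \frac{5}{2}\right) \left(-19\right) 38 = \frac{95}{2} \cdot 38 = 1805$)
$- f = \left(-1\right) 1805 = -1805$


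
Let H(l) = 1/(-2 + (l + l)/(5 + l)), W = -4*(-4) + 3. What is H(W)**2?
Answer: 144/25 ≈ 5.7600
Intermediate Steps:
W = 19 (W = 16 + 3 = 19)
H(l) = 1/(-2 + 2*l/(5 + l)) (H(l) = 1/(-2 + (2*l)/(5 + l)) = 1/(-2 + 2*l/(5 + l)))
H(W)**2 = (-1/2 - 1/10*19)**2 = (-1/2 - 19/10)**2 = (-12/5)**2 = 144/25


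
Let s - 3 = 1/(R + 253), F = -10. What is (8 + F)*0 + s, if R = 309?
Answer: 1687/562 ≈ 3.0018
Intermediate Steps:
s = 1687/562 (s = 3 + 1/(309 + 253) = 3 + 1/562 = 1687/562 ≈ 3.0018)
(8 + F)*0 + s = (8 - 10)*0 + 1687/562 = -2*0 + 1687/562 = 0 + 1687/562 = 1687/562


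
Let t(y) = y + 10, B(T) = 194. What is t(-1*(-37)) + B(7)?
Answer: 241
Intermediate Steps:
t(y) = 10 + y
t(-1*(-37)) + B(7) = (10 - 1*(-37)) + 194 = (10 + 37) + 194 = 47 + 194 = 241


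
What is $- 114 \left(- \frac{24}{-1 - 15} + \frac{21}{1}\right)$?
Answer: $-2565$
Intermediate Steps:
$- 114 \left(- \frac{24}{-1 - 15} + \frac{21}{1}\right) = - 114 \left(- \frac{24}{-1 - 15} + 21 \cdot 1\right) = - 114 \left(- \frac{24}{-16} + 21\right) = - 114 \left(\left(-24\right) \left(- \frac{1}{16}\right) + 21\right) = - 114 \left(\frac{3}{2} + 21\right) = \left(-114\right) \frac{45}{2} = -2565$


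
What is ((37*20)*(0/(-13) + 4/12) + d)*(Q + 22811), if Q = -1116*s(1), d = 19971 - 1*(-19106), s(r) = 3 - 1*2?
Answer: 2559380845/3 ≈ 8.5313e+8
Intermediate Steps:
s(r) = 1 (s(r) = 3 - 2 = 1)
d = 39077 (d = 19971 + 19106 = 39077)
Q = -1116 (Q = -1116*1 = -1116)
((37*20)*(0/(-13) + 4/12) + d)*(Q + 22811) = ((37*20)*(0/(-13) + 4/12) + 39077)*(-1116 + 22811) = (740*(0*(-1/13) + 4*(1/12)) + 39077)*21695 = (740*(0 + 1/3) + 39077)*21695 = (740*(1/3) + 39077)*21695 = (740/3 + 39077)*21695 = (117971/3)*21695 = 2559380845/3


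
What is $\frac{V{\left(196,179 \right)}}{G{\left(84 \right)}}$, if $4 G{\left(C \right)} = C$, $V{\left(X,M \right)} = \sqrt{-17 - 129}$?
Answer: $\frac{i \sqrt{146}}{21} \approx 0.57538 i$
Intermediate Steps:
$V{\left(X,M \right)} = i \sqrt{146}$ ($V{\left(X,M \right)} = \sqrt{-146} = i \sqrt{146}$)
$G{\left(C \right)} = \frac{C}{4}$
$\frac{V{\left(196,179 \right)}}{G{\left(84 \right)}} = \frac{i \sqrt{146}}{\frac{1}{4} \cdot 84} = \frac{i \sqrt{146}}{21}$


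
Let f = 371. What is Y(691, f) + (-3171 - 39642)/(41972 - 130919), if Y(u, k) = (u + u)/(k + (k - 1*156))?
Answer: 8222954/2895719 ≈ 2.8397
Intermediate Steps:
Y(u, k) = 2*u/(-156 + 2*k) (Y(u, k) = (2*u)/(k + (k - 156)) = (2*u)/(k + (-156 + k)) = (2*u)/(-156 + 2*k) = 2*u/(-156 + 2*k))
Y(691, f) + (-3171 - 39642)/(41972 - 130919) = 691/(-78 + 371) + (-3171 - 39642)/(41972 - 130919) = 691/293 - 42813/(-88947) = 691*(1/293) - 42813*(-1/88947) = 691/293 + 4757/9883 = 8222954/2895719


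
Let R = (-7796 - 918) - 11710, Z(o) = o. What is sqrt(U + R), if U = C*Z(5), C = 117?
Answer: I*sqrt(19839) ≈ 140.85*I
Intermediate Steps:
R = -20424 (R = -8714 - 11710 = -20424)
U = 585 (U = 117*5 = 585)
sqrt(U + R) = sqrt(585 - 20424) = sqrt(-19839) = I*sqrt(19839)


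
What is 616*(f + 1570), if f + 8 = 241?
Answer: 1110648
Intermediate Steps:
f = 233 (f = -8 + 241 = 233)
616*(f + 1570) = 616*(233 + 1570) = 616*1803 = 1110648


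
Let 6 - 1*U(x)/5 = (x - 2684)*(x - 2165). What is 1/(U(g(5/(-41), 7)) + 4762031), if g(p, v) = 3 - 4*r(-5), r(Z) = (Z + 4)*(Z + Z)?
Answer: -1/25196149 ≈ -3.9689e-8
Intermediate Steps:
r(Z) = 2*Z*(4 + Z) (r(Z) = (4 + Z)*(2*Z) = 2*Z*(4 + Z))
g(p, v) = -37 (g(p, v) = 3 - 8*(-5)*(4 - 5) = 3 - 8*(-5)*(-1) = 3 - 4*10 = 3 - 40 = -37)
U(x) = 30 - 5*(-2684 + x)*(-2165 + x) (U(x) = 30 - 5*(x - 2684)*(x - 2165) = 30 - 5*(-2684 + x)*(-2165 + x))
1/(U(g(5/(-41), 7)) + 4762031) = 1/((-29054270 - 5*(-37)² + 24245*(-37)) + 4762031) = 1/((-29054270 - 5*1369 - 897065) + 4762031) = 1/((-29054270 - 6845 - 897065) + 4762031) = 1/(-29958180 + 4762031) = 1/(-25196149) = -1/25196149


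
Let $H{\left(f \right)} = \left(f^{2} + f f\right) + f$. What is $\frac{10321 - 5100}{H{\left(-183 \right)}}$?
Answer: $\frac{5221}{66795} \approx 0.078165$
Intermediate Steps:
$H{\left(f \right)} = f + 2 f^{2}$ ($H{\left(f \right)} = \left(f^{2} + f^{2}\right) + f = 2 f^{2} + f = f + 2 f^{2}$)
$\frac{10321 - 5100}{H{\left(-183 \right)}} = \frac{10321 - 5100}{\left(-183\right) \left(1 + 2 \left(-183\right)\right)} = \frac{5221}{\left(-183\right) \left(1 - 366\right)} = \frac{5221}{\left(-183\right) \left(-365\right)} = \frac{5221}{66795}$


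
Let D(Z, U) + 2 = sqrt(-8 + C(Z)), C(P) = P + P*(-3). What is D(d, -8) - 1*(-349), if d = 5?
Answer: 347 + 3*I*sqrt(2) ≈ 347.0 + 4.2426*I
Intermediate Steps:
C(P) = -2*P (C(P) = P - 3*P = -2*P)
D(Z, U) = -2 + sqrt(-8 - 2*Z)
D(d, -8) - 1*(-349) = (-2 + sqrt(-8 - 2*5)) - 1*(-349) = (-2 + sqrt(-8 - 10)) + 349 = (-2 + sqrt(-18)) + 349 = (-2 + 3*I*sqrt(2)) + 349 = 347 + 3*I*sqrt(2)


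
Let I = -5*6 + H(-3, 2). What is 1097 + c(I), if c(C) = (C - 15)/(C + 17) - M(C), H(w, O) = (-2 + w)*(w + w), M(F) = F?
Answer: 18634/17 ≈ 1096.1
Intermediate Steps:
H(w, O) = 2*w*(-2 + w) (H(w, O) = (-2 + w)*(2*w) = 2*w*(-2 + w))
I = 0 (I = -5*6 + 2*(-3)*(-2 - 3) = -30 + 2*(-3)*(-5) = -30 + 30 = 0)
c(C) = -C + (-15 + C)/(17 + C) (c(C) = (C - 15)/(C + 17) - C = (-15 + C)/(17 + C) - C = -C + (-15 + C)/(17 + C))
1097 + c(I) = 1097 + (-15 - 1*0² - 16*0)/(17 + 0) = 1097 + (-15 - 1*0 + 0)/17 = 1097 + (-15 + 0 + 0)/17 = 1097 + (1/17)*(-15) = 1097 - 15/17 = 18634/17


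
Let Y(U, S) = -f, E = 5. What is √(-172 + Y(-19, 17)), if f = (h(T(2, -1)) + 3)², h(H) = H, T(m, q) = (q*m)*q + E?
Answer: 4*I*√17 ≈ 16.492*I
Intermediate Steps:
T(m, q) = 5 + m*q² (T(m, q) = (q*m)*q + 5 = (m*q)*q + 5 = m*q² + 5 = 5 + m*q²)
f = 100 (f = ((5 + 2*(-1)²) + 3)² = ((5 + 2*1) + 3)² = ((5 + 2) + 3)² = (7 + 3)² = 10² = 100)
Y(U, S) = -100 (Y(U, S) = -1*100 = -100)
√(-172 + Y(-19, 17)) = √(-172 - 100) = √(-272) = 4*I*√17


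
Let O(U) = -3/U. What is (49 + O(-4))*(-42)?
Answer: -4179/2 ≈ -2089.5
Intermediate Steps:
(49 + O(-4))*(-42) = (49 - 3/(-4))*(-42) = (49 - 3*(-¼))*(-42) = (49 + ¾)*(-42) = (199/4)*(-42) = -4179/2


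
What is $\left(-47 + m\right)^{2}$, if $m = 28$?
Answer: $361$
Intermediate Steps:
$\left(-47 + m\right)^{2} = \left(-47 + 28\right)^{2} = \left(-19\right)^{2} = 361$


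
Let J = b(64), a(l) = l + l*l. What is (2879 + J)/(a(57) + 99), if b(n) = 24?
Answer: 2903/3405 ≈ 0.85257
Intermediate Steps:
a(l) = l + l²
J = 24
(2879 + J)/(a(57) + 99) = (2879 + 24)/(57*(1 + 57) + 99) = 2903/(57*58 + 99) = 2903/(3306 + 99) = 2903/3405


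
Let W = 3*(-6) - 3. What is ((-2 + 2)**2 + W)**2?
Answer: 441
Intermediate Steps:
W = -21 (W = -18 - 3 = -21)
((-2 + 2)**2 + W)**2 = ((-2 + 2)**2 - 21)**2 = (0**2 - 21)**2 = (0 - 21)**2 = (-21)**2 = 441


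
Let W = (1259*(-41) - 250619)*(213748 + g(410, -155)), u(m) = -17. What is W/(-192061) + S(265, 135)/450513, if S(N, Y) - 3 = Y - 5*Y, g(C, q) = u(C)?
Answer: 9700690657047319/28841992431 ≈ 3.3634e+5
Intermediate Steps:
g(C, q) = -17
S(N, Y) = 3 - 4*Y (S(N, Y) = 3 + (Y - 5*Y) = 3 - 4*Y)
W = -64597629978 (W = (1259*(-41) - 250619)*(213748 - 17) = (-51619 - 250619)*213731 = -302238*213731 = -64597629978)
W/(-192061) + S(265, 135)/450513 = -64597629978/(-192061) + (3 - 4*135)/450513 = -64597629978*(-1/192061) + (3 - 540)*(1/450513) = 64597629978/192061 - 537*1/450513 = 64597629978/192061 - 179/150171 = 9700690657047319/28841992431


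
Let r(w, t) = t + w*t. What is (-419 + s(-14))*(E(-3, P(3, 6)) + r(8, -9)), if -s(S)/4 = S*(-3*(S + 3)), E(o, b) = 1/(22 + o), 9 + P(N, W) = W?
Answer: -2197802/19 ≈ -1.1567e+5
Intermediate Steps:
P(N, W) = -9 + W
r(w, t) = t + t*w
s(S) = -4*S*(-9 - 3*S) (s(S) = -4*S*(-3*(S + 3)) = -4*S*(-3*(3 + S)) = -4*S*(-9 - 3*S))
(-419 + s(-14))*(E(-3, P(3, 6)) + r(8, -9)) = (-419 + 12*(-14)*(3 - 14))*(1/(22 - 3) - 9*(1 + 8)) = (-419 + 12*(-14)*(-11))*(1/19 - 9*9) = (-419 + 1848)*(1/19 - 81) = 1429*(-1538/19) = -2197802/19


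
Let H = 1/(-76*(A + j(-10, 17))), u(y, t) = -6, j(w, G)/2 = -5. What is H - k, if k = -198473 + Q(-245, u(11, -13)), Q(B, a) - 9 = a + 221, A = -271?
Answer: 4233805645/21356 ≈ 1.9825e+5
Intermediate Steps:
j(w, G) = -10 (j(w, G) = 2*(-5) = -10)
Q(B, a) = 230 + a (Q(B, a) = 9 + (a + 221) = 9 + (221 + a) = 230 + a)
k = -198249 (k = -198473 + (230 - 6) = -198473 + 224 = -198249)
H = 1/21356 (H = 1/(-76*(-271 - 10)) = 1/(-76*(-281)) = 1/21356 ≈ 4.6825e-5)
H - k = 1/21356 - 1*(-198249) = 1/21356 + 198249 = 4233805645/21356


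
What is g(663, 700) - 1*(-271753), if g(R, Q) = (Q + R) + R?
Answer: 273779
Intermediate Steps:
g(R, Q) = Q + 2*R
g(663, 700) - 1*(-271753) = (700 + 2*663) - 1*(-271753) = (700 + 1326) + 271753 = 2026 + 271753 = 273779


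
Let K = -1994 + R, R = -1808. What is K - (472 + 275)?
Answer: -4549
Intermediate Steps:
K = -3802 (K = -1994 - 1808 = -3802)
K - (472 + 275) = -3802 - (472 + 275) = -3802 - 1*747 = -3802 - 747 = -4549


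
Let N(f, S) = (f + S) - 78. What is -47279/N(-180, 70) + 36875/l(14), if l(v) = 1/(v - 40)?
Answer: -180197721/188 ≈ -9.5850e+5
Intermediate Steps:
l(v) = 1/(-40 + v)
N(f, S) = -78 + S + f (N(f, S) = (S + f) - 78 = -78 + S + f)
-47279/N(-180, 70) + 36875/l(14) = -47279/(-78 + 70 - 180) + 36875/(1/(-40 + 14)) = -47279/(-188) + 36875/(1/(-26)) = -47279*(-1/188) + 36875/(-1/26) = 47279/188 + 36875*(-26) = 47279/188 - 958750 = -180197721/188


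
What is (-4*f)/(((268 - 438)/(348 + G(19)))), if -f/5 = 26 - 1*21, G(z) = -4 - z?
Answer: -3250/17 ≈ -191.18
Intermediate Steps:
f = -25 (f = -5*(26 - 1*21) = -5*(26 - 21) = -5*5 = -25)
(-4*f)/(((268 - 438)/(348 + G(19)))) = (-4*(-25))/(((268 - 438)/(348 + (-4 - 1*19)))) = 100/((-170/(348 + (-4 - 19)))) = 100/((-170/(348 - 23))) = 100/((-170/325)) = 100/((-170*1/325)) = 100/(-34/65) = 100*(-65/34) = -3250/17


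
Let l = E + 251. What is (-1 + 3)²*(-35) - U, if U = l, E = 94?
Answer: -485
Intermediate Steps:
l = 345 (l = 94 + 251 = 345)
U = 345
(-1 + 3)²*(-35) - U = (-1 + 3)²*(-35) - 1*345 = 2²*(-35) - 345 = 4*(-35) - 345 = -140 - 345 = -485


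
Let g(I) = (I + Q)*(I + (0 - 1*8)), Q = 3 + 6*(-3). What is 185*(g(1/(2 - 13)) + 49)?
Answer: 3830055/121 ≈ 31653.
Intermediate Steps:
Q = -15 (Q = 3 - 18 = -15)
g(I) = (-15 + I)*(-8 + I) (g(I) = (I - 15)*(I + (0 - 1*8)) = (-15 + I)*(I + (0 - 8)) = (-15 + I)*(I - 8) = (-15 + I)*(-8 + I))
185*(g(1/(2 - 13)) + 49) = 185*((120 + (1/(2 - 13))² - 23/(2 - 13)) + 49) = 185*((120 + (1/(-11))² - 23/(-11)) + 49) = 185*((120 + (-1/11)² - 23*(-1/11)) + 49) = 185*((120 + 1/121 + 23/11) + 49) = 185*(14774/121 + 49) = 185*(20703/121) = 3830055/121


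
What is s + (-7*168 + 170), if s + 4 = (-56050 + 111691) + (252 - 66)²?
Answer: 89227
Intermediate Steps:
s = 90233 (s = -4 + ((-56050 + 111691) + (252 - 66)²) = -4 + (55641 + 186²) = -4 + (55641 + 34596) = -4 + 90237 = 90233)
s + (-7*168 + 170) = 90233 + (-7*168 + 170) = 90233 + (-1176 + 170) = 90233 - 1006 = 89227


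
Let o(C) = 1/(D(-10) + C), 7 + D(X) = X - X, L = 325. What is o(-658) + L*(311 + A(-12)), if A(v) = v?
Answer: 64621374/665 ≈ 97175.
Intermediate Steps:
D(X) = -7 (D(X) = -7 + (X - X) = -7 + 0 = -7)
o(C) = 1/(-7 + C)
o(-658) + L*(311 + A(-12)) = 1/(-7 - 658) + 325*(311 - 12) = 1/(-665) + 325*299 = -1/665 + 97175 = 64621374/665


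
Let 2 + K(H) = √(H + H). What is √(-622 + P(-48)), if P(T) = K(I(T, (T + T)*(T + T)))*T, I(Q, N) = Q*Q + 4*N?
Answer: √(-526 - 2304*√34) ≈ 118.15*I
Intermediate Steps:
I(Q, N) = Q² + 4*N
K(H) = -2 + √2*√H (K(H) = -2 + √(H + H) = -2 + √(2*H) = -2 + √2*√H)
P(T) = T*(-2 + √34*√(T²)) (P(T) = (-2 + √2*√(T² + 4*((T + T)*(T + T))))*T = (-2 + √2*√(T² + 4*((2*T)*(2*T))))*T = (-2 + √2*√(T² + 4*(4*T²)))*T = (-2 + √2*√(T² + 16*T²))*T = (-2 + √2*√(17*T²))*T = (-2 + √2*(√17*√(T²)))*T = (-2 + √34*√(T²))*T = T*(-2 + √34*√(T²)))
√(-622 + P(-48)) = √(-622 - 48*(-2 + √34*√((-48)²))) = √(-622 - 48*(-2 + √34*√2304)) = √(-622 - 48*(-2 + √34*48)) = √(-622 - 48*(-2 + 48*√34)) = √(-622 + (96 - 2304*√34)) = √(-526 - 2304*√34)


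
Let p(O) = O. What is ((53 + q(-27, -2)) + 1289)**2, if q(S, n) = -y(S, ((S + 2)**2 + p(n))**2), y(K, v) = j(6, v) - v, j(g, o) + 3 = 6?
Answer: 151685323024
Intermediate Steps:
j(g, o) = 3 (j(g, o) = -3 + 6 = 3)
y(K, v) = 3 - v
q(S, n) = -3 + (n + (2 + S)**2)**2 (q(S, n) = -(3 - ((S + 2)**2 + n)**2) = -(3 - ((2 + S)**2 + n)**2) = -(3 - (n + (2 + S)**2)**2) = -3 + (n + (2 + S)**2)**2)
((53 + q(-27, -2)) + 1289)**2 = ((53 + (-3 + (-2 + (2 - 27)**2)**2)) + 1289)**2 = ((53 + (-3 + (-2 + (-25)**2)**2)) + 1289)**2 = ((53 + (-3 + (-2 + 625)**2)) + 1289)**2 = ((53 + (-3 + 623**2)) + 1289)**2 = ((53 + (-3 + 388129)) + 1289)**2 = ((53 + 388126) + 1289)**2 = (388179 + 1289)**2 = 389468**2 = 151685323024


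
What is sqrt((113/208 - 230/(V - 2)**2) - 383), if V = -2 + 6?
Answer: I*sqrt(1189643)/52 ≈ 20.975*I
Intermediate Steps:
V = 4
sqrt((113/208 - 230/(V - 2)**2) - 383) = sqrt((113/208 - 230/(4 - 2)**2) - 383) = sqrt((113*(1/208) - 230/(2**2)) - 383) = sqrt((113/208 - 230/4) - 383) = sqrt((113/208 - 230*1/4) - 383) = sqrt((113/208 - 115/2) - 383) = sqrt(-11847/208 - 383) = sqrt(-91511/208) = I*sqrt(1189643)/52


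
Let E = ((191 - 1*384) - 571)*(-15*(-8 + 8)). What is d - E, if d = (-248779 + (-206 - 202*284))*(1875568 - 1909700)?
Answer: 10456440596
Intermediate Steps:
d = 10456440596 (d = (-248779 + (-206 - 57368))*(-34132) = (-248779 - 57574)*(-34132) = -306353*(-34132) = 10456440596)
E = 0 (E = ((191 - 384) - 571)*(-15*0) = (-193 - 571)*0 = -764*0 = 0)
d - E = 10456440596 - 1*0 = 10456440596 + 0 = 10456440596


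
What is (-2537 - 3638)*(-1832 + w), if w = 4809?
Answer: -18382975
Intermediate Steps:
(-2537 - 3638)*(-1832 + w) = (-2537 - 3638)*(-1832 + 4809) = -6175*2977 = -18382975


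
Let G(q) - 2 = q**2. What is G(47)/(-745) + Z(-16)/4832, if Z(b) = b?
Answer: -668467/224990 ≈ -2.9711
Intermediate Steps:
G(q) = 2 + q**2
G(47)/(-745) + Z(-16)/4832 = (2 + 47**2)/(-745) - 16/4832 = (2 + 2209)*(-1/745) - 16*1/4832 = 2211*(-1/745) - 1/302 = -2211/745 - 1/302 = -668467/224990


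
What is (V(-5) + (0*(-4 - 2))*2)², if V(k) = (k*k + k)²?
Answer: 160000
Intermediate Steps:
V(k) = (k + k²)² (V(k) = (k² + k)² = (k + k²)²)
(V(-5) + (0*(-4 - 2))*2)² = ((-5)²*(1 - 5)² + (0*(-4 - 2))*2)² = (25*(-4)² + (0*(-6))*2)² = (25*16 + 0*2)² = (400 + 0)² = 400² = 160000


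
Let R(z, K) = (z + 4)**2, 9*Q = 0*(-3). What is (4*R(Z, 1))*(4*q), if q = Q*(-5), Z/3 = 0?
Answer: 0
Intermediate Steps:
Z = 0 (Z = 3*0 = 0)
Q = 0 (Q = (0*(-3))/9 = (1/9)*0 = 0)
q = 0 (q = 0*(-5) = 0)
R(z, K) = (4 + z)**2
(4*R(Z, 1))*(4*q) = (4*(4 + 0)**2)*(4*0) = (4*4**2)*0 = (4*16)*0 = 64*0 = 0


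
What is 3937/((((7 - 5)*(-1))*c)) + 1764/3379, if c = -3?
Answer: 13313707/20274 ≈ 656.69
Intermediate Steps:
3937/((((7 - 5)*(-1))*c)) + 1764/3379 = 3937/((((7 - 5)*(-1))*(-3))) + 1764/3379 = 3937/(((2*(-1))*(-3))) + 1764*(1/3379) = 3937/((-2*(-3))) + 1764/3379 = 3937/6 + 1764/3379 = 13313707/20274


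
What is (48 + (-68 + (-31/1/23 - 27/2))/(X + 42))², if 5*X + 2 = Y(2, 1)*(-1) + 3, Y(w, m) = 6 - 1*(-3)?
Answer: 182295695521/86341264 ≈ 2111.3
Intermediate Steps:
Y(w, m) = 9 (Y(w, m) = 6 + 3 = 9)
X = -8/5 (X = -⅖ + (9*(-1) + 3)/5 = -⅖ + (-9 + 3)/5 = -⅖ + (⅕)*(-6) = -⅖ - 6/5 = -8/5 ≈ -1.6000)
(48 + (-68 + (-31/1/23 - 27/2))/(X + 42))² = (48 + (-68 + (-31/1/23 - 27/2))/(-8/5 + 42))² = (48 + (-68 + (-31*1*(1/23) - 27*½))/(202/5))² = (48 + (-68 + (-31*1/23 - 27/2))*(5/202))² = (48 + (-68 + (-31/23 - 27/2))*(5/202))² = (48 + (-68 - 683/46)*(5/202))² = (48 - 3811/46*5/202)² = (48 - 19055/9292)² = (426961/9292)² = 182295695521/86341264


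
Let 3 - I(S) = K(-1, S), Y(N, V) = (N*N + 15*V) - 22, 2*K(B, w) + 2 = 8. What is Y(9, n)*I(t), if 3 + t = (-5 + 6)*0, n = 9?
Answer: 0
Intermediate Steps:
K(B, w) = 3 (K(B, w) = -1 + (1/2)*8 = -1 + 4 = 3)
Y(N, V) = -22 + N**2 + 15*V (Y(N, V) = (N**2 + 15*V) - 22 = -22 + N**2 + 15*V)
t = -3 (t = -3 + (-5 + 6)*0 = -3 + 1*0 = -3 + 0 = -3)
I(S) = 0 (I(S) = 3 - 1*3 = 3 - 3 = 0)
Y(9, n)*I(t) = (-22 + 9**2 + 15*9)*0 = (-22 + 81 + 135)*0 = 194*0 = 0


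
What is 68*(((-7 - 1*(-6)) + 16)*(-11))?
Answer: -11220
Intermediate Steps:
68*(((-7 - 1*(-6)) + 16)*(-11)) = 68*(((-7 + 6) + 16)*(-11)) = 68*((-1 + 16)*(-11)) = 68*(15*(-11)) = 68*(-165) = -11220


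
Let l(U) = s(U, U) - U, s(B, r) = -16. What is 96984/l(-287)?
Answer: 96984/271 ≈ 357.87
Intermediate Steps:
l(U) = -16 - U
96984/l(-287) = 96984/(-16 - 1*(-287)) = 96984/(-16 + 287) = 96984/271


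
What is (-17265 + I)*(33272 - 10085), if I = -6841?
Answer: -558945822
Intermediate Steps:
(-17265 + I)*(33272 - 10085) = (-17265 - 6841)*(33272 - 10085) = -24106*23187 = -558945822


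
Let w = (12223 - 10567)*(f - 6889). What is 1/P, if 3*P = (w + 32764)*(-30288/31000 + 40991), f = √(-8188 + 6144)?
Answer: -4722830625/734083614857703932692 - 2406375*I*√511/1284646326000981882211 ≈ -6.4336e-12 - 4.2344e-14*I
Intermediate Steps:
f = 2*I*√511 (f = √(-2044) = 2*I*√511 ≈ 45.211*I)
w = -11408184 + 3312*I*√511 (w = (12223 - 10567)*(2*I*√511 - 6889) = 1656*(-6889 + 2*I*√511) = -11408184 + 3312*I*√511 ≈ -1.1408e+7 + 74869.0*I)
P = -361366013477476/2325 + 175355318256*I*√511/3875 (P = (((-11408184 + 3312*I*√511) + 32764)*(-30288/31000 + 40991))/3 = ((-11375420 + 3312*I*√511)*(-30288*1/31000 + 40991))/3 = ((-11375420 + 3312*I*√511)*(-3786/3875 + 40991))/3 = ((-11375420 + 3312*I*√511)*(158836339/3875))/3 = (-361366013477476/775 + 526065954768*I*√511/3875)/3 = -361366013477476/2325 + 175355318256*I*√511/3875 ≈ -1.5543e+11 + 1.023e+9*I)
1/P = 1/(-361366013477476/2325 + 175355318256*I*√511/3875)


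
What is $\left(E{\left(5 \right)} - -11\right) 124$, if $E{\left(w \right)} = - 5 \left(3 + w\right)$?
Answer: $-3596$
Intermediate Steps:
$E{\left(w \right)} = -15 - 5 w$
$\left(E{\left(5 \right)} - -11\right) 124 = \left(\left(-15 - 25\right) - -11\right) 124 = \left(\left(-15 - 25\right) + 11\right) 124 = \left(-40 + 11\right) 124 = \left(-29\right) 124 = -3596$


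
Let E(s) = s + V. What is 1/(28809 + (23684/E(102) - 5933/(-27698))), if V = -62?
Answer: 69245/2035894002 ≈ 3.4012e-5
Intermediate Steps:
E(s) = -62 + s (E(s) = s - 62 = -62 + s)
1/(28809 + (23684/E(102) - 5933/(-27698))) = 1/(28809 + (23684/(-62 + 102) - 5933/(-27698))) = 1/(28809 + (23684/40 - 5933*(-1/27698))) = 1/(28809 + (23684*(1/40) + 5933/27698)) = 1/(28809 + (5921/10 + 5933/27698)) = 1/(28809 + 41014797/69245) = 1/(2035894002/69245) = 69245/2035894002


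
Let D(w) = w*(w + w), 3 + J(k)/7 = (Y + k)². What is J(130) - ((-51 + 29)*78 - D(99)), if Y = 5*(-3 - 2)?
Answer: 98472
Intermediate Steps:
Y = -25 (Y = 5*(-5) = -25)
J(k) = -21 + 7*(-25 + k)²
D(w) = 2*w² (D(w) = w*(2*w) = 2*w²)
J(130) - ((-51 + 29)*78 - D(99)) = (-21 + 7*(-25 + 130)²) - ((-51 + 29)*78 - 2*99²) = (-21 + 7*105²) - (-22*78 - 2*9801) = (-21 + 7*11025) - (-1716 - 1*19602) = (-21 + 77175) - (-1716 - 19602) = 77154 - 1*(-21318) = 77154 + 21318 = 98472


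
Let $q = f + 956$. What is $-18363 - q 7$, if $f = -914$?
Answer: $-18657$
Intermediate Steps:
$q = 42$ ($q = -914 + 956 = 42$)
$-18363 - q 7 = -18363 - 42 \cdot 7 = -18363 - 294 = -18657$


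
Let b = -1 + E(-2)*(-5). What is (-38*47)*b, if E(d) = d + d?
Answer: -33934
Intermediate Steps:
E(d) = 2*d
b = 19 (b = -1 + (2*(-2))*(-5) = -1 - 4*(-5) = -1 + 20 = 19)
(-38*47)*b = -38*47*19 = -1786*19 = -33934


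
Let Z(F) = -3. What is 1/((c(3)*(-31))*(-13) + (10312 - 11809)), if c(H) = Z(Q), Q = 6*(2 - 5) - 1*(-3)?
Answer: -1/2706 ≈ -0.00036955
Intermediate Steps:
Q = -15 (Q = 6*(-3) + 3 = -18 + 3 = -15)
c(H) = -3
1/((c(3)*(-31))*(-13) + (10312 - 11809)) = 1/(-3*(-31)*(-13) + (10312 - 11809)) = 1/(93*(-13) - 1497) = 1/(-1209 - 1497) = 1/(-2706) = -1/2706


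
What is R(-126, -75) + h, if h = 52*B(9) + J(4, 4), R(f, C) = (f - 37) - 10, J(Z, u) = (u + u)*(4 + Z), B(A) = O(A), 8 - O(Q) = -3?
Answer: 463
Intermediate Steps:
O(Q) = 11 (O(Q) = 8 - 1*(-3) = 8 + 3 = 11)
B(A) = 11
J(Z, u) = 2*u*(4 + Z) (J(Z, u) = (2*u)*(4 + Z) = 2*u*(4 + Z))
R(f, C) = -47 + f (R(f, C) = (-37 + f) - 10 = -47 + f)
h = 636 (h = 52*11 + 2*4*(4 + 4) = 572 + 2*4*8 = 572 + 64 = 636)
R(-126, -75) + h = (-47 - 126) + 636 = -173 + 636 = 463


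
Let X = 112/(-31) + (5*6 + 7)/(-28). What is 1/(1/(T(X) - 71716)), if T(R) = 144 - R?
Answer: -62120213/868 ≈ -71567.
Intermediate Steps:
X = -4283/868 (X = 112*(-1/31) + (30 + 7)*(-1/28) = -112/31 + 37*(-1/28) = -112/31 - 37/28 = -4283/868 ≈ -4.9343)
1/(1/(T(X) - 71716)) = 1/(1/((144 - 1*(-4283/868)) - 71716)) = 1/(1/((144 + 4283/868) - 71716)) = 1/(1/(129275/868 - 71716)) = 1/(1/(-62120213/868)) = 1/(-868/62120213) = -62120213/868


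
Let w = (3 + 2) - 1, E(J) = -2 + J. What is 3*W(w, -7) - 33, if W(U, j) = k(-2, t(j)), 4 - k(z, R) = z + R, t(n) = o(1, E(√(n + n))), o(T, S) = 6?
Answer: -33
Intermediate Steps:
t(n) = 6
k(z, R) = 4 - R - z (k(z, R) = 4 - (z + R) = 4 - (R + z) = 4 + (-R - z) = 4 - R - z)
w = 4 (w = 5 - 1 = 4)
W(U, j) = 0 (W(U, j) = 4 - 1*6 - 1*(-2) = 4 - 6 + 2 = 0)
3*W(w, -7) - 33 = 3*0 - 33 = 0 - 33 = -33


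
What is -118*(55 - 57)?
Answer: 236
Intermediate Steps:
-118*(55 - 57) = -118*(-2) = 236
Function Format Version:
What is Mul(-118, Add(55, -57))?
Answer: 236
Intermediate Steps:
Mul(-118, Add(55, -57)) = Mul(-118, -2) = 236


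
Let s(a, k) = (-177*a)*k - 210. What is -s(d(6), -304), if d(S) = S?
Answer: -322638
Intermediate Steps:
s(a, k) = -210 - 177*a*k (s(a, k) = -177*a*k - 210 = -210 - 177*a*k)
-s(d(6), -304) = -(-210 - 177*6*(-304)) = -(-210 + 322848) = -1*322638 = -322638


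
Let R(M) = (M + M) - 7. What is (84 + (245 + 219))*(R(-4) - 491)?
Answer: -277288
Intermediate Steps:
R(M) = -7 + 2*M (R(M) = 2*M - 7 = -7 + 2*M)
(84 + (245 + 219))*(R(-4) - 491) = (84 + (245 + 219))*((-7 + 2*(-4)) - 491) = (84 + 464)*((-7 - 8) - 491) = 548*(-15 - 491) = 548*(-506) = -277288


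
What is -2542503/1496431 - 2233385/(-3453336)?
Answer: -5438010591073/5167679043816 ≈ -1.0523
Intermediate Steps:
-2542503/1496431 - 2233385/(-3453336) = -2542503*1/1496431 - 2233385*(-1/3453336) = -2542503/1496431 + 2233385/3453336 = -5438010591073/5167679043816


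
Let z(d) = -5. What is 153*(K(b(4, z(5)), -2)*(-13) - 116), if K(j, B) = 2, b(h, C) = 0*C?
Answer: -21726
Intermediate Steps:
b(h, C) = 0
153*(K(b(4, z(5)), -2)*(-13) - 116) = 153*(2*(-13) - 116) = 153*(-26 - 116) = 153*(-142) = -21726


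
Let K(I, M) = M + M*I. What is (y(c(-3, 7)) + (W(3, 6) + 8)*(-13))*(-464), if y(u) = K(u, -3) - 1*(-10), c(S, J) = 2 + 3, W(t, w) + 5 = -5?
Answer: -8352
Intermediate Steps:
K(I, M) = M + I*M
W(t, w) = -10 (W(t, w) = -5 - 5 = -10)
c(S, J) = 5
y(u) = 7 - 3*u (y(u) = -3*(1 + u) - 1*(-10) = (-3 - 3*u) + 10 = 7 - 3*u)
(y(c(-3, 7)) + (W(3, 6) + 8)*(-13))*(-464) = ((7 - 3*5) + (-10 + 8)*(-13))*(-464) = ((7 - 15) - 2*(-13))*(-464) = (-8 + 26)*(-464) = 18*(-464) = -8352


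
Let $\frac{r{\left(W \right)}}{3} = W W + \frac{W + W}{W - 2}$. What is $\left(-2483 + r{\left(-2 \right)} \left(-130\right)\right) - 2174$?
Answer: $-6607$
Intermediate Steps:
$r{\left(W \right)} = 3 W^{2} + \frac{6 W}{-2 + W}$ ($r{\left(W \right)} = 3 \left(W W + \frac{W + W}{W - 2}\right) = 3 \left(W^{2} + \frac{2 W}{-2 + W}\right) = 3 W^{2} + \frac{6 W}{-2 + W}$)
$\left(-2483 + r{\left(-2 \right)} \left(-130\right)\right) - 2174 = \left(-2483 + 3 \left(-2\right) \frac{1}{-2 - 2} \left(2 + \left(-2\right)^{2} - -4\right) \left(-130\right)\right) - 2174 = \left(-2483 + 3 \left(-2\right) \frac{1}{-4} \left(2 + 4 + 4\right) \left(-130\right)\right) - 2174 = \left(-2483 + 3 \left(-2\right) \left(- \frac{1}{4}\right) 10 \left(-130\right)\right) - 2174 = \left(-2483 + 15 \left(-130\right)\right) - 2174 = \left(-2483 - 1950\right) - 2174 = -4433 - 2174 = -6607$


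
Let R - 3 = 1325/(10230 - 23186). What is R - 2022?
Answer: -26159489/12956 ≈ -2019.1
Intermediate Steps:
R = 37543/12956 (R = 3 + 1325/(10230 - 23186) = 3 + 1325/(-12956) = 3 + 1325*(-1/12956) = 3 - 1325/12956 = 37543/12956 ≈ 2.8977)
R - 2022 = 37543/12956 - 2022 = -26159489/12956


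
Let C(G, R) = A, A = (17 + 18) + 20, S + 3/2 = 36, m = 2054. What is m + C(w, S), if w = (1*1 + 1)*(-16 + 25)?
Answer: 2109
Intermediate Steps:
S = 69/2 (S = -3/2 + 36 = 69/2 ≈ 34.500)
A = 55 (A = 35 + 20 = 55)
w = 18 (w = (1 + 1)*9 = 2*9 = 18)
C(G, R) = 55
m + C(w, S) = 2054 + 55 = 2109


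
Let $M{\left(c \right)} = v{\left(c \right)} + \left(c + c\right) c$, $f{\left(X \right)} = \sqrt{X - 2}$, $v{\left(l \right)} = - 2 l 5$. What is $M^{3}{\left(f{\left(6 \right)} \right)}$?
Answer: $-1728$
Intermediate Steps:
$v{\left(l \right)} = - 10 l$
$f{\left(X \right)} = \sqrt{-2 + X}$
$M{\left(c \right)} = - 10 c + 2 c^{2}$ ($M{\left(c \right)} = - 10 c + \left(c + c\right) c = - 10 c + 2 c c = - 10 c + 2 c^{2}$)
$M^{3}{\left(f{\left(6 \right)} \right)} = \left(2 \sqrt{-2 + 6} \left(-5 + \sqrt{-2 + 6}\right)\right)^{3} = \left(2 \sqrt{4} \left(-5 + \sqrt{4}\right)\right)^{3} = \left(2 \cdot 2 \left(-5 + 2\right)\right)^{3} = \left(2 \cdot 2 \left(-3\right)\right)^{3} = \left(-12\right)^{3} = -1728$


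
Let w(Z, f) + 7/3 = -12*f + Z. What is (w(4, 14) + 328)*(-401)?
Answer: -194485/3 ≈ -64828.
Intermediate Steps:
w(Z, f) = -7/3 + Z - 12*f (w(Z, f) = -7/3 + (-12*f + Z) = -7/3 + (Z - 12*f) = -7/3 + Z - 12*f)
(w(4, 14) + 328)*(-401) = ((-7/3 + 4 - 12*14) + 328)*(-401) = ((-7/3 + 4 - 168) + 328)*(-401) = (-499/3 + 328)*(-401) = (485/3)*(-401) = -194485/3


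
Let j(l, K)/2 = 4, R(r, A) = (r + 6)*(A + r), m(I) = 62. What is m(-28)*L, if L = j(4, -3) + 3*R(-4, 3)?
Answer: 124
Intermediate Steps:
R(r, A) = (6 + r)*(A + r)
j(l, K) = 8 (j(l, K) = 2*4 = 8)
L = 2 (L = 8 + 3*((-4)² + 6*3 + 6*(-4) + 3*(-4)) = 8 + 3*(16 + 18 - 24 - 12) = 8 + 3*(-2) = 8 - 6 = 2)
m(-28)*L = 62*2 = 124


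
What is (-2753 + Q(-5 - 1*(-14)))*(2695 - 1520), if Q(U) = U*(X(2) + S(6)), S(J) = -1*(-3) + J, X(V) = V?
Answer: -3118450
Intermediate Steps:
S(J) = 3 + J
Q(U) = 11*U (Q(U) = U*(2 + (3 + 6)) = U*(2 + 9) = U*11 = 11*U)
(-2753 + Q(-5 - 1*(-14)))*(2695 - 1520) = (-2753 + 11*(-5 - 1*(-14)))*(2695 - 1520) = (-2753 + 11*(-5 + 14))*1175 = (-2753 + 11*9)*1175 = (-2753 + 99)*1175 = -2654*1175 = -3118450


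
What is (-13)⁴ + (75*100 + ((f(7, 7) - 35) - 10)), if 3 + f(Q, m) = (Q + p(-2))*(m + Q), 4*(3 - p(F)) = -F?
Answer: 36146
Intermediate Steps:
p(F) = 3 + F/4 (p(F) = 3 - (-1)*F/4 = 3 + F/4)
f(Q, m) = -3 + (5/2 + Q)*(Q + m) (f(Q, m) = -3 + (Q + (3 + (¼)*(-2)))*(m + Q) = -3 + (Q + (3 - ½))*(Q + m) = -3 + (Q + 5/2)*(Q + m) = -3 + (5/2 + Q)*(Q + m))
(-13)⁴ + (75*100 + ((f(7, 7) - 35) - 10)) = (-13)⁴ + (75*100 + (((-3 + 7² + (5/2)*7 + (5/2)*7 + 7*7) - 35) - 10)) = 28561 + (7500 + (((-3 + 49 + 35/2 + 35/2 + 49) - 35) - 10)) = 28561 + (7500 + ((130 - 35) - 10)) = 28561 + (7500 + (95 - 10)) = 28561 + (7500 + 85) = 28561 + 7585 = 36146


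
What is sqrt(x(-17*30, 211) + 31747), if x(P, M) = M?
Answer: 29*sqrt(38) ≈ 178.77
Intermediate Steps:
sqrt(x(-17*30, 211) + 31747) = sqrt(211 + 31747) = sqrt(31958) = 29*sqrt(38)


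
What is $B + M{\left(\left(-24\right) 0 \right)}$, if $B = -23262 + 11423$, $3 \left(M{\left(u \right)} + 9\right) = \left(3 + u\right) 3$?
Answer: $-11845$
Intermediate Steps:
$M{\left(u \right)} = -6 + u$ ($M{\left(u \right)} = -9 + \frac{\left(3 + u\right) 3}{3} = -9 + \frac{9 + 3 u}{3} = -9 + \left(3 + u\right) = -6 + u$)
$B = -11839$
$B + M{\left(\left(-24\right) 0 \right)} = -11839 - 6 = -11845$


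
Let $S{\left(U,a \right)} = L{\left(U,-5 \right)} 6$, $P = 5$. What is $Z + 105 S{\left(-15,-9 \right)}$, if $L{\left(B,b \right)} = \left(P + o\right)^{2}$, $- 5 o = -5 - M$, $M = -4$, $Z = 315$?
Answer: $\frac{86751}{5} \approx 17350.0$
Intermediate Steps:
$o = \frac{1}{5}$ ($o = - \frac{-5 - -4}{5} = - \frac{-5 + 4}{5} = \left(- \frac{1}{5}\right) \left(-1\right) = \frac{1}{5} \approx 0.2$)
$L{\left(B,b \right)} = \frac{676}{25}$ ($L{\left(B,b \right)} = \left(5 + \frac{1}{5}\right)^{2} = \left(\frac{26}{5}\right)^{2} = \frac{676}{25}$)
$S{\left(U,a \right)} = \frac{4056}{25}$ ($S{\left(U,a \right)} = \frac{676}{25} \cdot 6 = \frac{4056}{25}$)
$Z + 105 S{\left(-15,-9 \right)} = 315 + 105 \cdot \frac{4056}{25} = 315 + \frac{85176}{5} = \frac{86751}{5}$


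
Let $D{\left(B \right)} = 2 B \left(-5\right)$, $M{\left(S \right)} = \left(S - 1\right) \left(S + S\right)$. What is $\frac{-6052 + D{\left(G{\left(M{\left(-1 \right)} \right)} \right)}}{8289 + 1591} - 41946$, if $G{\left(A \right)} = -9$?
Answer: $- \frac{207216221}{4940} \approx -41947.0$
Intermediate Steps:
$M{\left(S \right)} = 2 S \left(-1 + S\right)$ ($M{\left(S \right)} = \left(-1 + S\right) 2 S = 2 S \left(-1 + S\right)$)
$D{\left(B \right)} = - 10 B$
$\frac{-6052 + D{\left(G{\left(M{\left(-1 \right)} \right)} \right)}}{8289 + 1591} - 41946 = \frac{-6052 - -90}{8289 + 1591} - 41946 = \frac{-6052 + 90}{9880} - 41946 = \left(-5962\right) \frac{1}{9880} - 41946 = - \frac{2981}{4940} - 41946 = - \frac{207216221}{4940}$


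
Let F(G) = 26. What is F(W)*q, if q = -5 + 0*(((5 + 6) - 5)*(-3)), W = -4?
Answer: -130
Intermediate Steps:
q = -5 (q = -5 + 0*((11 - 5)*(-3)) = -5 + 0*(6*(-3)) = -5 + 0*(-18) = -5 + 0 = -5)
F(W)*q = 26*(-5) = -130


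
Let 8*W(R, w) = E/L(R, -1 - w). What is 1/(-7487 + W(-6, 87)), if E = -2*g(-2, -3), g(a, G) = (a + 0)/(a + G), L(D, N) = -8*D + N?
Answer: -400/2994799 ≈ -0.00013356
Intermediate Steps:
L(D, N) = N - 8*D
g(a, G) = a/(G + a)
E = -4/5 (E = -(-4)/(-3 - 2) = -(-4)/(-5) = -(-4)*(-1)/5 = -2*2/5 = -4/5 ≈ -0.80000)
W(R, w) = -1/(10*(-1 - w - 8*R)) (W(R, w) = (-4/(5*((-1 - w) - 8*R)))/8 = (-4/(5*(-1 - w - 8*R)))/8 = -1/(10*(-1 - w - 8*R)))
1/(-7487 + W(-6, 87)) = 1/(-7487 + 1/(10*(1 + 87 + 8*(-6)))) = 1/(-7487 + 1/(10*(1 + 87 - 48))) = 1/(-7487 + (1/10)/40) = 1/(-7487 + (1/10)*(1/40)) = 1/(-7487 + 1/400) = 1/(-2994799/400) = -400/2994799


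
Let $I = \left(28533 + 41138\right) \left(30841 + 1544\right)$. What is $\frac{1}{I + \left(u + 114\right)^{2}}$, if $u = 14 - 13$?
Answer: $\frac{1}{2256308560} \approx 4.432 \cdot 10^{-10}$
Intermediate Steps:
$u = 1$ ($u = 14 - 13 = 1$)
$I = 2256295335$ ($I = 69671 \cdot 32385 = 2256295335$)
$\frac{1}{I + \left(u + 114\right)^{2}} = \frac{1}{2256295335 + \left(1 + 114\right)^{2}} = \frac{1}{2256295335 + 115^{2}} = \frac{1}{2256295335 + 13225} = \frac{1}{2256308560}$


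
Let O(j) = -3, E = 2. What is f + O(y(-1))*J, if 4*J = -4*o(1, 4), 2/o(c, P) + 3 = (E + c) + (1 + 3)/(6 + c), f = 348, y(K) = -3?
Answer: 717/2 ≈ 358.50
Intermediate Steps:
o(c, P) = 2/(-1 + c + 4/(6 + c)) (o(c, P) = 2/(-3 + ((2 + c) + (1 + 3)/(6 + c))) = 2/(-3 + ((2 + c) + 4/(6 + c))) = 2/(-3 + (2 + c + 4/(6 + c))) = 2/(-1 + c + 4/(6 + c)))
J = -7/2 (J = (-8*(6 + 1)/(-2 + 1² + 5*1))/4 = (-8*7/(-2 + 1 + 5))/4 = (-8*7/4)/4 = (-4*7/2)/4 = (¼)*(-14) = -7/2 ≈ -3.5000)
f + O(y(-1))*J = 348 - 3*(-7/2) = 348 + 21/2 = 717/2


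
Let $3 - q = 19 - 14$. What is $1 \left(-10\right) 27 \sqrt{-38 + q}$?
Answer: $- 540 i \sqrt{10} \approx - 1707.6 i$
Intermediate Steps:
$q = -2$ ($q = 3 - \left(19 - 14\right) = 3 - 5 = -2$)
$1 \left(-10\right) 27 \sqrt{-38 + q} = 1 \left(-10\right) 27 \sqrt{-38 - 2} = \left(-10\right) 27 \sqrt{-40} = - 270 \cdot 2 i \sqrt{10} = - 540 i \sqrt{10}$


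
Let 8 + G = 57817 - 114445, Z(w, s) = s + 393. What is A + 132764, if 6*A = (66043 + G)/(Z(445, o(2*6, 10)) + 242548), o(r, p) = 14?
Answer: 193534075127/1457730 ≈ 1.3276e+5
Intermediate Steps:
Z(w, s) = 393 + s
G = -56636 (G = -8 + (57817 - 114445) = -8 - 56628 = -56636)
A = 9407/1457730 (A = ((66043 - 56636)/((393 + 14) + 242548))/6 = (9407/(407 + 242548))/6 = (9407/242955)/6 = (9407*(1/242955))/6 = (⅙)*(9407/242955) = 9407/1457730 ≈ 0.0064532)
A + 132764 = 9407/1457730 + 132764 = 193534075127/1457730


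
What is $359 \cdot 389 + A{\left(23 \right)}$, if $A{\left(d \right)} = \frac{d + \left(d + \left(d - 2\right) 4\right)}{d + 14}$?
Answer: $\frac{5167217}{37} \approx 1.3965 \cdot 10^{5}$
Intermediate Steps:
$A{\left(d \right)} = \frac{-8 + 6 d}{14 + d}$ ($A{\left(d \right)} = \frac{d + \left(d + \left(-2 + d\right) 4\right)}{14 + d} = \frac{d + \left(d + \left(-8 + 4 d\right)\right)}{14 + d} = \frac{d + \left(-8 + 5 d\right)}{14 + d} = \frac{-8 + 6 d}{14 + d}$)
$359 \cdot 389 + A{\left(23 \right)} = 359 \cdot 389 + \frac{2 \left(-4 + 3 \cdot 23\right)}{14 + 23} = 139651 + \frac{2 \left(-4 + 69\right)}{37} = 139651 + 2 \cdot \frac{1}{37} \cdot 65 = 139651 + \frac{130}{37} = \frac{5167217}{37}$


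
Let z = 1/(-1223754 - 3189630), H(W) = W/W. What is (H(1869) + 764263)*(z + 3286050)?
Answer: 1385476932916780067/551673 ≈ 2.5114e+12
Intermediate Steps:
H(W) = 1
z = -1/4413384 (z = 1/(-4413384) = -1/4413384 ≈ -2.2658e-7)
(H(1869) + 764263)*(z + 3286050) = (1 + 764263)*(-1/4413384 + 3286050) = 764264*(14502600493199/4413384) = 1385476932916780067/551673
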